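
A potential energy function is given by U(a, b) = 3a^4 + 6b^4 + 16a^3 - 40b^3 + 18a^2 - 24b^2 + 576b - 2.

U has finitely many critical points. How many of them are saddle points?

U separates as a function of a plus a function of b, so ∇U=0 decouples.
∂U/∂a = 12a(a + 1)(a + 3) = 0 at a ∈ {-3, -1, 0}; ∂U/∂b = 24(b - 4)(b - 3)(b + 2) = 0 at b ∈ {-2, 3, 4}.
The Hessian is diagonal: diag(U_aa, U_bb). Second derivatives: U_aa(-3)=72, U_aa(-1)=-24, U_aa(0)=36; U_bb(-2)=720, U_bb(3)=-120, U_bb(4)=144.
Saddle points occur where the two diagonal entries have opposite signs: (-3, 3), (-1, -2), (-1, 4), (0, 3). Count: 4.

4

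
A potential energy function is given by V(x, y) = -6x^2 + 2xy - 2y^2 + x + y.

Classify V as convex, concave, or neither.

concave

V is quadratic, so its Hessian is the constant matrix H = [[-12, 2], [2, -4]].
det(H) = 44, tr(H) = -16.
det(H) > 0 and tr(H) < 0, so H is negative definite everywhere: concave.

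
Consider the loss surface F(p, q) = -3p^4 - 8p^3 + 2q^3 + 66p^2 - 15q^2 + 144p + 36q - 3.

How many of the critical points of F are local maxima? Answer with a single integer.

2

F separates as a function of p plus a function of q, so ∇F=0 decouples.
∂F/∂p = -12(p - 3)(p + 1)(p + 4) = 0 at p ∈ {-4, -1, 3}; ∂F/∂q = 6(q - 3)(q - 2) = 0 at q ∈ {2, 3}.
The Hessian is diagonal: diag(F_pp, F_qq). Second derivatives: F_pp(-4)=-252, F_pp(-1)=144, F_pp(3)=-336; F_qq(2)=-6, F_qq(3)=6.
Local maxima occur where both diagonal entries negative: (-4, 2), (3, 2). Count: 2.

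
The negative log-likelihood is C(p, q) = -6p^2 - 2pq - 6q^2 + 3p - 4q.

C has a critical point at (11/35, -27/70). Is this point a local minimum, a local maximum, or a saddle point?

local maximum

The Hessian of C is constant: H = [[-12, -2], [-2, -12]].
det(H) = (-12)·(-12) − (-2)² = 140.
det(H) > 0 and tr(H) = -24 < 0, so H is negative definite and the point is a local maximum.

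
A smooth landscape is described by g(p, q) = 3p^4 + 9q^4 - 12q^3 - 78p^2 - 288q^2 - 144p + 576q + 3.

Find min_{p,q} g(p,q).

-4893

g(p,q) separates as A(p) + B(q) + 3, so its minimum is min A + min B + 3.
A'(p) = 12(p - 4)(p + 1)(p + 3) vanishes at p ∈ {-3, -1, 4}; B'(q) = 36(q - 4)(q - 1)(q + 4) vanishes at q ∈ {-4, 1, 4}.
Local minima of A (where A''>0): A(-3)=-27, A(4)=-1056. Local minima of B: B(-4)=-3840, B(4)=-768.
So the global minimum of g is A(4) + B(-4) + 3 = -1056 − 3840 + 3 = -4893, attained at (4, -4).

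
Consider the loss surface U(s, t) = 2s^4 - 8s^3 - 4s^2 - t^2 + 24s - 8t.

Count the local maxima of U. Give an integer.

U separates as a function of s plus a function of t, so ∇U=0 decouples.
∂U/∂s = 8(s - 3)(s - 1)(s + 1) = 0 at s ∈ {-1, 1, 3}; ∂U/∂t = -2(t + 4) = 0 at t ∈ {-4}.
The Hessian is diagonal: diag(U_ss, U_tt). Second derivatives: U_ss(-1)=64, U_ss(1)=-32, U_ss(3)=64; U_tt(-4)=-2.
Local maxima occur where both diagonal entries negative: (1, -4). Count: 1.

1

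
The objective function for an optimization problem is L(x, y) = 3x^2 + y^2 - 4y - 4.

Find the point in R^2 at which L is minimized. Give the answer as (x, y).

(0, 2)

L(x,y) separates as P(x) + Q(y) − 4, so its minimum is min P + min Q − 4.
P'(x) = 6x vanishes at x ∈ {0}; Q'(y) = 2y - 4 vanishes at y ∈ {2}.
Local minima of P (where P''>0): P(0)=0. Local minima of Q: Q(2)=-4.
So the global minimum of L is P(0) + Q(2) − 4 = 0 − 4 − 4 = -8, attained at (0, 2).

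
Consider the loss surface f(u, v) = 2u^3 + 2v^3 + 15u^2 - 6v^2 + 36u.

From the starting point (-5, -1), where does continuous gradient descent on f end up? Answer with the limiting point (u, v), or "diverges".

f is separable, so gradient descent decouples: u follows -∂f/∂u, v follows -∂f/∂v.
∂f/∂u = 6(u + 2)(u + 3); at u=-5 this is 36, so u decreases.
∂f/∂v = 6v(v - 2); at v=-1 this is 18, so v decreases.
The u-coordinate has no critical point in that direction and runs off to infinity.

diverges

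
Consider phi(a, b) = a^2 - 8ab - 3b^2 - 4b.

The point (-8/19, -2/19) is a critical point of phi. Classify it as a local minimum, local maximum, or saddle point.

The Hessian of phi is constant: H = [[2, -8], [-8, -6]].
det(H) = 2·(-6) − (-8)² = -76.
Since det(H) < 0, H is indefinite and the critical point is a saddle point.

saddle point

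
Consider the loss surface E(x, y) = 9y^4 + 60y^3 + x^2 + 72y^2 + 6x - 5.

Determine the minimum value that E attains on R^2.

-398

E(x,y) separates as P(x) + Q(y) − 5, so its minimum is min P + min Q − 5.
P'(x) = 2x + 6 vanishes at x ∈ {-3}; Q'(y) = 36y(y + 1)(y + 4) vanishes at y ∈ {-4, -1, 0}.
Local minima of P (where P''>0): P(-3)=-9. Local minima of Q: Q(-4)=-384, Q(0)=0.
So the global minimum of E is P(-3) + Q(-4) − 5 = -9 − 384 − 5 = -398, attained at (-3, -4).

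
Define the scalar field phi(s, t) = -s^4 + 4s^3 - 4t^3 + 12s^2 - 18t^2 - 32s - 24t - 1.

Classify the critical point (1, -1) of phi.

saddle point

The mixed partial ∂²phi/∂s∂t is 0, so the Hessian at any point is diag(phi_ss, phi_tt) = diag(12(-s^2 + 2s + 2), -12(2t + 3)).
At (1, -1): H = diag(36, -12).
The eigenvalues have opposite signs, so H is indefinite: a saddle point.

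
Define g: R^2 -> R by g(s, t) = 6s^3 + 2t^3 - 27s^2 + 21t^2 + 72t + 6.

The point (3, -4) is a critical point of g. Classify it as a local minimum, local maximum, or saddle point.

saddle point

The mixed partial ∂²g/∂s∂t is 0, so the Hessian at any point is diag(g_ss, g_tt) = diag(18(2s - 3), 6(2t + 7)).
At (3, -4): H = diag(54, -6).
The eigenvalues have opposite signs, so H is indefinite: a saddle point.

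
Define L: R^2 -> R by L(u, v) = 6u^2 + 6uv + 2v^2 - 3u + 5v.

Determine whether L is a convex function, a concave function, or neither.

L is quadratic, so its Hessian is the constant matrix H = [[12, 6], [6, 4]].
det(H) = 12, tr(H) = 16.
det(H) > 0 and tr(H) > 0, so H is positive definite everywhere: convex.

convex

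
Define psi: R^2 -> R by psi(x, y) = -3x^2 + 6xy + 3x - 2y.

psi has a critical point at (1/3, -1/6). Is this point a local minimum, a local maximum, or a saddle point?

saddle point

The Hessian of psi is constant: H = [[-6, 6], [6, 0]].
det(H) = (-6)·0 − 6² = -36.
Since det(H) < 0, H is indefinite and the critical point is a saddle point.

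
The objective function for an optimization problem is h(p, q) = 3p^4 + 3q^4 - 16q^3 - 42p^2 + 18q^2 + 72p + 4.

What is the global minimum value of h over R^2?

h(p,q) separates as A(p) + B(q) + 4, so its minimum is min A + min B + 4.
A'(p) = 12(p - 2)(p - 1)(p + 3) vanishes at p ∈ {-3, 1, 2}; B'(q) = 12q(q - 3)(q - 1) vanishes at q ∈ {0, 1, 3}.
Local minima of A (where A''>0): A(-3)=-351, A(2)=24. Local minima of B: B(0)=0, B(3)=-27.
So the global minimum of h is A(-3) + B(3) + 4 = -351 − 27 + 4 = -374, attained at (-3, 3).

-374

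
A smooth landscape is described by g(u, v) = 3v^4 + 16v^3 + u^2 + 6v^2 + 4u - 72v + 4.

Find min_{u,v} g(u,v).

g(u,v) separates as P(u) + Q(v) + 4, so its minimum is min P + min Q + 4.
P'(u) = 2u + 4 vanishes at u ∈ {-2}; Q'(v) = 12(v - 1)(v + 2)(v + 3) vanishes at v ∈ {-3, -2, 1}.
Local minima of P (where P''>0): P(-2)=-4. Local minima of Q: Q(-3)=81, Q(1)=-47.
So the global minimum of g is P(-2) + Q(1) + 4 = -4 − 47 + 4 = -47, attained at (-2, 1).

-47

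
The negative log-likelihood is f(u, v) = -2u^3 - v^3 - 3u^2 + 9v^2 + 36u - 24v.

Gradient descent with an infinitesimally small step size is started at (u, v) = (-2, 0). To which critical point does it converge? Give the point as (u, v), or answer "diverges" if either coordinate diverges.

f is separable, so gradient descent decouples: u follows -∂f/∂u, v follows -∂f/∂v.
∂f/∂u = -6(u - 2)(u + 3); at u=-2 this is 24, so u decreases.
∂f/∂v = -3(v - 4)(v - 2); at v=0 this is -24, so v increases.
u converges to its nearest critical value -3 (a local min of the u-part); v converges to 2. The iterate converges to (-3, 2).

(-3, 2)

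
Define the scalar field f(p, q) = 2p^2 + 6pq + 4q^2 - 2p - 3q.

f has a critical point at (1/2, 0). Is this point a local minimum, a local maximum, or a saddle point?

The Hessian of f is constant: H = [[4, 6], [6, 8]].
det(H) = 4·8 − 6² = -4.
Since det(H) < 0, H is indefinite and the critical point is a saddle point.

saddle point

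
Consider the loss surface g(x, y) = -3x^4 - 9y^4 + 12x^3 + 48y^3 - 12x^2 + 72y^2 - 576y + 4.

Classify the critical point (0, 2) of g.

The mixed partial ∂²g/∂x∂y is 0, so the Hessian at any point is diag(g_xx, g_yy) = diag(12(-3x^2 + 6x - 2), 36(-3y^2 + 8y + 4)).
At (0, 2): H = diag(-24, 288).
The eigenvalues have opposite signs, so H is indefinite: a saddle point.

saddle point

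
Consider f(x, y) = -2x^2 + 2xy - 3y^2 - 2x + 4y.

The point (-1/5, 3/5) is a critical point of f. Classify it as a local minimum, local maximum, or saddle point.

local maximum

The Hessian of f is constant: H = [[-4, 2], [2, -6]].
det(H) = (-4)·(-6) − 2² = 20.
det(H) > 0 and tr(H) = -10 < 0, so H is negative definite and the point is a local maximum.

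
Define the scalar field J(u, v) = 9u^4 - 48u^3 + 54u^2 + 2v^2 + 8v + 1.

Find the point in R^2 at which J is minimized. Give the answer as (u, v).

J(u,v) separates as P(u) + Q(v) + 1, so its minimum is min P + min Q + 1.
P'(u) = 36u(u - 3)(u - 1) vanishes at u ∈ {0, 1, 3}; Q'(v) = 4v + 8 vanishes at v ∈ {-2}.
Local minima of P (where P''>0): P(0)=0, P(3)=-81. Local minima of Q: Q(-2)=-8.
So the global minimum of J is P(3) + Q(-2) + 1 = -81 − 8 + 1 = -88, attained at (3, -2).

(3, -2)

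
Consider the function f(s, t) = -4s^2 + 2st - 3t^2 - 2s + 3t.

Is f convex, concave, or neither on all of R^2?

concave

f is quadratic, so its Hessian is the constant matrix H = [[-8, 2], [2, -6]].
det(H) = 44, tr(H) = -14.
det(H) > 0 and tr(H) < 0, so H is negative definite everywhere: concave.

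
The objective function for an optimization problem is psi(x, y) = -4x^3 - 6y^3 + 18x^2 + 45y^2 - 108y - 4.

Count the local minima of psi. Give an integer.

psi separates as a function of x plus a function of y, so ∇psi=0 decouples.
∂psi/∂x = -12x(x - 3) = 0 at x ∈ {0, 3}; ∂psi/∂y = -18(y - 3)(y - 2) = 0 at y ∈ {2, 3}.
The Hessian is diagonal: diag(psi_xx, psi_yy). Second derivatives: psi_xx(0)=36, psi_xx(3)=-36; psi_yy(2)=18, psi_yy(3)=-18.
Local minima occur where both diagonal entries positive: (0, 2). Count: 1.

1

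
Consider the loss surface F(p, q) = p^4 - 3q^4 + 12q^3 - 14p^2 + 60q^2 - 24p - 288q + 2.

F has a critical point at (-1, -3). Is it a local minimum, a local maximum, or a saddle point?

The mixed partial ∂²F/∂p∂q is 0, so the Hessian at any point is diag(F_pp, F_qq) = diag(4(3p^2 - 7), 12(-3q^2 + 6q + 10)).
At (-1, -3): H = diag(-16, -420).
Both eigenvalues are negative, so H is negative definite: a local maximum.

local maximum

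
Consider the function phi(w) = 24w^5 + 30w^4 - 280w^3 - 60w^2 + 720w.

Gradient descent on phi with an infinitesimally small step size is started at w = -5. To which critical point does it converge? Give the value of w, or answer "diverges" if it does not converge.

phi'(w) = 120(w - 2)(w - 1)(w + 1)(w + 3), so phi'(-5) = 40320.
Gradient descent moves in the -phi' direction, i.e. w is decreasing.
There is no critical point below w=-5, and phi' keeps the same sign, so the iterate runs off to −∞.

diverges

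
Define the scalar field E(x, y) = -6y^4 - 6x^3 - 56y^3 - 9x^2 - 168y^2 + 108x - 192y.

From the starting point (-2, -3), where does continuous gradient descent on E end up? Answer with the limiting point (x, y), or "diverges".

E is separable, so gradient descent decouples: x follows -∂E/∂x, y follows -∂E/∂y.
∂E/∂x = -18(x - 2)(x + 3); at x=-2 this is 72, so x decreases.
∂E/∂y = -24(y + 1)(y + 2)(y + 4); at y=-3 this is -48, so y increases.
x converges to its nearest critical value -3 (a local min of the x-part); y converges to -2. The iterate converges to (-3, -2).

(-3, -2)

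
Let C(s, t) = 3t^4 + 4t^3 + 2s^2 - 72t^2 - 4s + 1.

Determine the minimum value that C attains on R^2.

-641

C(s,t) separates as P(s) + Q(t) + 1, so its minimum is min P + min Q + 1.
P'(s) = 4s - 4 vanishes at s ∈ {1}; Q'(t) = 12t(t - 3)(t + 4) vanishes at t ∈ {-4, 0, 3}.
Local minima of P (where P''>0): P(1)=-2. Local minima of Q: Q(-4)=-640, Q(3)=-297.
So the global minimum of C is P(1) + Q(-4) + 1 = -2 − 640 + 1 = -641, attained at (1, -4).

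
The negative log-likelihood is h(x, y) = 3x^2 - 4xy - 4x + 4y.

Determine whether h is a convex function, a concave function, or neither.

h is quadratic, so its Hessian is the constant matrix H = [[6, -4], [-4, 0]].
det(H) = -16, tr(H) = 6.
det(H) < 0, so H is indefinite: neither convex nor concave.

neither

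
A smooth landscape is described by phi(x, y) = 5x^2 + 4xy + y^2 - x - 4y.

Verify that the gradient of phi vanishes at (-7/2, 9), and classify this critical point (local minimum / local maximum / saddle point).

local minimum

∇phi = (10x + 4y - 1, 4x + 2y - 4); substituting (-7/2, 9) gives ∇phi = (0, 0), so (-7/2, 9) is indeed a critical point.
The Hessian of phi is constant: H = [[10, 4], [4, 2]].
det(H) = 10·2 − 4² = 4.
det(H) > 0 and tr(H) = 12 > 0, so H is positive definite and the point is a local minimum.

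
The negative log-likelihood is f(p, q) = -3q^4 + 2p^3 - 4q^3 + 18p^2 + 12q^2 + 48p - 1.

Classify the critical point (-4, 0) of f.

The mixed partial ∂²f/∂p∂q is 0, so the Hessian at any point is diag(f_pp, f_qq) = diag(12(p + 3), 12(-3q^2 - 2q + 2)).
At (-4, 0): H = diag(-12, 24).
The eigenvalues have opposite signs, so H is indefinite: a saddle point.

saddle point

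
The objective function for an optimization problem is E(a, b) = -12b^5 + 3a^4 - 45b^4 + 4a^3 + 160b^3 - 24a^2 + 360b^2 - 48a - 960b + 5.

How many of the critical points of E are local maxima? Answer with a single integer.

2

E separates as a function of a plus a function of b, so ∇E=0 decouples.
∂E/∂a = 12(a - 2)(a + 1)(a + 2) = 0 at a ∈ {-2, -1, 2}; ∂E/∂b = -60(b - 2)(b - 1)(b + 2)(b + 4) = 0 at b ∈ {-4, -2, 1, 2}.
The Hessian is diagonal: diag(E_aa, E_bb). Second derivatives: E_aa(-2)=48, E_aa(-1)=-36, E_aa(2)=144; E_bb(-4)=3600, E_bb(-2)=-1440, E_bb(1)=900, E_bb(2)=-1440.
Local maxima occur where both diagonal entries negative: (-1, -2), (-1, 2). Count: 2.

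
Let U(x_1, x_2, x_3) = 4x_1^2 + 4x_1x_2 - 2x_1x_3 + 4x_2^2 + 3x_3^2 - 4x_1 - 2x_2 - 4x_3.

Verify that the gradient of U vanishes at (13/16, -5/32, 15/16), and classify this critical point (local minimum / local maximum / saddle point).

∇U = (8x_1 + 4x_2 - 2x_3 - 4, 4x_1 + 8x_2 - 2, -2x_1 + 6x_3 - 4); substituting (13/16, -5/32, 15/16) gives ∇U = (0, 0, 0), so (13/16, -5/32, 15/16) is indeed a critical point.
The Hessian is constant: H = [[8, 4, -2], [4, 8, 0], [-2, 0, 6]].
Leading principal minors: Δ₁ = 8, Δ₂ = 48, Δ₃ = 256.
All leading minors are positive, so H is positive definite: a local minimum.

local minimum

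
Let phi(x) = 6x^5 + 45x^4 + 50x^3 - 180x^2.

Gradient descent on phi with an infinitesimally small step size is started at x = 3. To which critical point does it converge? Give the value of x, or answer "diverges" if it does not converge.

1

phi'(x) = 30x(x - 1)(x + 3)(x + 4), so phi'(3) = 7560.
Gradient descent moves in the -phi' direction, i.e. x is decreasing.
The nearest critical point in that direction is x = 1, where phi'' = 600 > 0 (a local minimum). The iterate converges there.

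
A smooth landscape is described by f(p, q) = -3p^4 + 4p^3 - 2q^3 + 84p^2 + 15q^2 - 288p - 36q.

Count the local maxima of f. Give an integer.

2

f separates as a function of p plus a function of q, so ∇f=0 decouples.
∂f/∂p = -12(p - 3)(p - 2)(p + 4) = 0 at p ∈ {-4, 2, 3}; ∂f/∂q = -6(q - 3)(q - 2) = 0 at q ∈ {2, 3}.
The Hessian is diagonal: diag(f_pp, f_qq). Second derivatives: f_pp(-4)=-504, f_pp(2)=72, f_pp(3)=-84; f_qq(2)=6, f_qq(3)=-6.
Local maxima occur where both diagonal entries negative: (-4, 3), (3, 3). Count: 2.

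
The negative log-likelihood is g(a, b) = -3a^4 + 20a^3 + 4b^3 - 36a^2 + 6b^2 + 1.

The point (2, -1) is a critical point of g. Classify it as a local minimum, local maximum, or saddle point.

The mixed partial ∂²g/∂a∂b is 0, so the Hessian at any point is diag(g_aa, g_bb) = diag(12(-3a^2 + 10a - 6), 12(2b + 1)).
At (2, -1): H = diag(24, -12).
The eigenvalues have opposite signs, so H is indefinite: a saddle point.

saddle point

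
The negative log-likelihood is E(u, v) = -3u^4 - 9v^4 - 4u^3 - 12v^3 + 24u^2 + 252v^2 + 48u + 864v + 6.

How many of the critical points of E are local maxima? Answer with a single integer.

E separates as a function of u plus a function of v, so ∇E=0 decouples.
∂E/∂u = -12(u - 2)(u + 1)(u + 2) = 0 at u ∈ {-2, -1, 2}; ∂E/∂v = -36(v - 4)(v + 2)(v + 3) = 0 at v ∈ {-3, -2, 4}.
The Hessian is diagonal: diag(E_uu, E_vv). Second derivatives: E_uu(-2)=-48, E_uu(-1)=36, E_uu(2)=-144; E_vv(-3)=-252, E_vv(-2)=216, E_vv(4)=-1512.
Local maxima occur where both diagonal entries negative: (-2, -3), (-2, 4), (2, -3), (2, 4). Count: 4.

4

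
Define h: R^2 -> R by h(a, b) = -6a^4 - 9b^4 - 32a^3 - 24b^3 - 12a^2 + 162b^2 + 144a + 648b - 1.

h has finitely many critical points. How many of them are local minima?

h separates as a function of a plus a function of b, so ∇h=0 decouples.
∂h/∂a = -24(a - 1)(a + 2)(a + 3) = 0 at a ∈ {-3, -2, 1}; ∂h/∂b = -36(b - 3)(b + 2)(b + 3) = 0 at b ∈ {-3, -2, 3}.
The Hessian is diagonal: diag(h_aa, h_bb). Second derivatives: h_aa(-3)=-96, h_aa(-2)=72, h_aa(1)=-288; h_bb(-3)=-216, h_bb(-2)=180, h_bb(3)=-1080.
Local minima occur where both diagonal entries positive: (-2, -2). Count: 1.

1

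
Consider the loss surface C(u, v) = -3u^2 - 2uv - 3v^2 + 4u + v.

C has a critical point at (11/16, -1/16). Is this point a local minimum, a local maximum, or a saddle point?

The Hessian of C is constant: H = [[-6, -2], [-2, -6]].
det(H) = (-6)·(-6) − (-2)² = 32.
det(H) > 0 and tr(H) = -12 < 0, so H is negative definite and the point is a local maximum.

local maximum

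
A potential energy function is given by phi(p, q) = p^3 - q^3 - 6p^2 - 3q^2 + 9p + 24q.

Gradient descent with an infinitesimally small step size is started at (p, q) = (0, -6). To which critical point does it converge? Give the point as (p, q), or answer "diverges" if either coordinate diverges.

phi is separable, so gradient descent decouples: p follows -∂phi/∂p, q follows -∂phi/∂q.
∂phi/∂p = 3(p - 3)(p - 1); at p=0 this is 9, so p decreases.
∂phi/∂q = -3(q - 2)(q + 4); at q=-6 this is -48, so q increases.
The p-coordinate has no critical point in that direction and runs off to infinity.

diverges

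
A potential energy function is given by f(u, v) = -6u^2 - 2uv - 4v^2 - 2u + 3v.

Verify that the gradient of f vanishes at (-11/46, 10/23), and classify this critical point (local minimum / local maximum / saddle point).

∇f = (-12u - 2v - 2, -2u - 8v + 3); substituting (-11/46, 10/23) gives ∇f = (0, 0), so (-11/46, 10/23) is indeed a critical point.
The Hessian of f is constant: H = [[-12, -2], [-2, -8]].
det(H) = (-12)·(-8) − (-2)² = 92.
det(H) > 0 and tr(H) = -20 < 0, so H is negative definite and the point is a local maximum.

local maximum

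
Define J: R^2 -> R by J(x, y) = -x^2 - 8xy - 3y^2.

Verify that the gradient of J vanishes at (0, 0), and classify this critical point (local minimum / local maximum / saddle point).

saddle point

∇J = (-2x - 8y, -8x - 6y); substituting (0, 0) gives ∇J = (0, 0), so (0, 0) is indeed a critical point.
The Hessian of J is constant: H = [[-2, -8], [-8, -6]].
det(H) = (-2)·(-6) − (-8)² = -52.
Since det(H) < 0, H is indefinite and the critical point is a saddle point.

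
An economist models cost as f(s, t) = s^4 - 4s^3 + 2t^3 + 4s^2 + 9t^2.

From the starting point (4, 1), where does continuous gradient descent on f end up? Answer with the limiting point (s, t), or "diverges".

(2, 0)

f is separable, so gradient descent decouples: s follows -∂f/∂s, t follows -∂f/∂t.
∂f/∂s = 4s(s - 2)(s - 1); at s=4 this is 96, so s decreases.
∂f/∂t = 6t(t + 3); at t=1 this is 24, so t decreases.
s converges to its nearest critical value 2 (a local min of the s-part); t converges to 0. The iterate converges to (2, 0).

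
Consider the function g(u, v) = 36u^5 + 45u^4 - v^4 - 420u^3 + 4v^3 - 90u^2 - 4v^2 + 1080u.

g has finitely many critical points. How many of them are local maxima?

g separates as a function of u plus a function of v, so ∇g=0 decouples.
∂g/∂u = 180(u - 2)(u - 1)(u + 1)(u + 3) = 0 at u ∈ {-3, -1, 1, 2}; ∂g/∂v = -4v(v - 2)(v - 1) = 0 at v ∈ {0, 1, 2}.
The Hessian is diagonal: diag(g_uu, g_vv). Second derivatives: g_uu(-3)=-7200, g_uu(-1)=2160, g_uu(1)=-1440, g_uu(2)=2700; g_vv(0)=-8, g_vv(1)=4, g_vv(2)=-8.
Local maxima occur where both diagonal entries negative: (-3, 0), (-3, 2), (1, 0), (1, 2). Count: 4.

4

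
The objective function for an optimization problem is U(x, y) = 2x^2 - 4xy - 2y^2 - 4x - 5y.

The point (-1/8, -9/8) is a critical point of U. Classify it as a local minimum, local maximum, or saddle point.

saddle point

The Hessian of U is constant: H = [[4, -4], [-4, -4]].
det(H) = 4·(-4) − (-4)² = -32.
Since det(H) < 0, H is indefinite and the critical point is a saddle point.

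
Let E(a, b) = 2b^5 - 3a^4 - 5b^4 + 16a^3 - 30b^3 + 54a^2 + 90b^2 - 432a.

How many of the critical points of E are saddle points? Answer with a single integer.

6

E separates as a function of a plus a function of b, so ∇E=0 decouples.
∂E/∂a = -12(a - 4)(a - 3)(a + 3) = 0 at a ∈ {-3, 3, 4}; ∂E/∂b = 10b(b - 3)(b - 2)(b + 3) = 0 at b ∈ {-3, 0, 2, 3}.
The Hessian is diagonal: diag(E_aa, E_bb). Second derivatives: E_aa(-3)=-504, E_aa(3)=72, E_aa(4)=-84; E_bb(-3)=-900, E_bb(0)=180, E_bb(2)=-100, E_bb(3)=180.
Saddle points occur where the two diagonal entries have opposite signs: (-3, 0), (-3, 3), (3, -3), (3, 2), (4, 0), (4, 3). Count: 6.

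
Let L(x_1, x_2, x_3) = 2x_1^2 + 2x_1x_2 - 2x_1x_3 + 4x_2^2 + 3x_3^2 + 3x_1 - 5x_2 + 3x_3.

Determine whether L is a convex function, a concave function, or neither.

convex

L is quadratic, so its Hessian is the constant matrix H = [[4, 2, -2], [2, 8, 0], [-2, 0, 6]].
Leading principal minors: 4, 28, 136.
All positive ⇒ H ≻ 0 ⇒ convex.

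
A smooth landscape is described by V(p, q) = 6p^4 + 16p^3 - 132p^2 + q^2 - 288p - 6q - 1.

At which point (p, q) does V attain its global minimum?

(3, 3)

V(p,q) separates as A(p) + B(q) − 1, so its minimum is min A + min B − 1.
A'(p) = 24(p - 3)(p + 1)(p + 4) vanishes at p ∈ {-4, -1, 3}; B'(q) = 2q - 6 vanishes at q ∈ {3}.
Local minima of A (where A''>0): A(-4)=-448, A(3)=-1134. Local minima of B: B(3)=-9.
So the global minimum of V is A(3) + B(3) − 1 = -1134 − 9 − 1 = -1144, attained at (3, 3).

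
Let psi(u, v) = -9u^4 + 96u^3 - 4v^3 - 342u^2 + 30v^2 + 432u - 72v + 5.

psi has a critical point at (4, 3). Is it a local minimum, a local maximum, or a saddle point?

local maximum

The mixed partial ∂²psi/∂u∂v is 0, so the Hessian at any point is diag(psi_uu, psi_vv) = diag(36(-3u^2 + 16u - 19), 12(-2v + 5)).
At (4, 3): H = diag(-108, -12).
Both eigenvalues are negative, so H is negative definite: a local maximum.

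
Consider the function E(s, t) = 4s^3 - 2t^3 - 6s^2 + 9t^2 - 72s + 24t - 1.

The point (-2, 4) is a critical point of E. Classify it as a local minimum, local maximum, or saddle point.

local maximum

The mixed partial ∂²E/∂s∂t is 0, so the Hessian at any point is diag(E_ss, E_tt) = diag(12(2s - 1), 6(-2t + 3)).
At (-2, 4): H = diag(-60, -30).
Both eigenvalues are negative, so H is negative definite: a local maximum.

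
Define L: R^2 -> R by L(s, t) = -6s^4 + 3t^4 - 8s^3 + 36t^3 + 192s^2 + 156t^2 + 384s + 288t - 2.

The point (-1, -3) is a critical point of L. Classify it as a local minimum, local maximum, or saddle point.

saddle point

The mixed partial ∂²L/∂s∂t is 0, so the Hessian at any point is diag(L_ss, L_tt) = diag(24(-3s^2 - 2s + 16), 12(3t^2 + 18t + 26)).
At (-1, -3): H = diag(360, -12).
The eigenvalues have opposite signs, so H is indefinite: a saddle point.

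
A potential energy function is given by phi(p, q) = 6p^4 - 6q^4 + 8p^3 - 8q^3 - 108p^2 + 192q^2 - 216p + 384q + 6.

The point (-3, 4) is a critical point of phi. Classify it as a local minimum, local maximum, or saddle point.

saddle point

The mixed partial ∂²phi/∂p∂q is 0, so the Hessian at any point is diag(phi_pp, phi_qq) = diag(24(3p^2 + 2p - 9), 24(-3q^2 - 2q + 16)).
At (-3, 4): H = diag(288, -960).
The eigenvalues have opposite signs, so H is indefinite: a saddle point.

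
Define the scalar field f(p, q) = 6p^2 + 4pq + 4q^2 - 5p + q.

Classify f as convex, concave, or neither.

convex

f is quadratic, so its Hessian is the constant matrix H = [[12, 4], [4, 8]].
det(H) = 80, tr(H) = 20.
det(H) > 0 and tr(H) > 0, so H is positive definite everywhere: convex.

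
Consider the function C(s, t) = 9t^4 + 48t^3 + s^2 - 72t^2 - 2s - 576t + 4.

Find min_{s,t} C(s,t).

C(s,t) separates as P(s) + Q(t) + 4, so its minimum is min P + min Q + 4.
P'(s) = 2s - 2 vanishes at s ∈ {1}; Q'(t) = 36(t - 2)(t + 2)(t + 4) vanishes at t ∈ {-4, -2, 2}.
Local minima of P (where P''>0): P(1)=-1. Local minima of Q: Q(-4)=384, Q(2)=-912.
So the global minimum of C is P(1) + Q(2) + 4 = -1 − 912 + 4 = -909, attained at (1, 2).

-909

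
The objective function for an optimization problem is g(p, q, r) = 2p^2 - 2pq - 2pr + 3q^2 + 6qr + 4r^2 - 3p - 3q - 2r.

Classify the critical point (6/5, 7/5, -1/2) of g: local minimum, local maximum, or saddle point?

local minimum

The Hessian is constant: H = [[4, -2, -2], [-2, 6, 6], [-2, 6, 8]].
Leading principal minors: Δ₁ = 4, Δ₂ = 20, Δ₃ = 40.
All leading minors are positive, so H is positive definite: a local minimum.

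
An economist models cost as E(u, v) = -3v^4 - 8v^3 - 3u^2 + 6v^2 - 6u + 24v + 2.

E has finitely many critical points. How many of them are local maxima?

2

E separates as a function of u plus a function of v, so ∇E=0 decouples.
∂E/∂u = -6(u + 1) = 0 at u ∈ {-1}; ∂E/∂v = -12(v - 1)(v + 1)(v + 2) = 0 at v ∈ {-2, -1, 1}.
The Hessian is diagonal: diag(E_uu, E_vv). Second derivatives: E_uu(-1)=-6; E_vv(-2)=-36, E_vv(-1)=24, E_vv(1)=-72.
Local maxima occur where both diagonal entries negative: (-1, -2), (-1, 1). Count: 2.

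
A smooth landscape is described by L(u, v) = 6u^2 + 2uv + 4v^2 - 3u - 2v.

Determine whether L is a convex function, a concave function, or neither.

L is quadratic, so its Hessian is the constant matrix H = [[12, 2], [2, 8]].
det(H) = 92, tr(H) = 20.
det(H) > 0 and tr(H) > 0, so H is positive definite everywhere: convex.

convex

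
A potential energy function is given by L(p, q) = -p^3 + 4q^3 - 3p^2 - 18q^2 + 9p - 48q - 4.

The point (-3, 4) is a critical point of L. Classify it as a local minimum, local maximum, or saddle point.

The mixed partial ∂²L/∂p∂q is 0, so the Hessian at any point is diag(L_pp, L_qq) = diag(-6(p + 1), 12(2q - 3)).
At (-3, 4): H = diag(12, 60).
Both eigenvalues are positive, so H is positive definite: a local minimum.

local minimum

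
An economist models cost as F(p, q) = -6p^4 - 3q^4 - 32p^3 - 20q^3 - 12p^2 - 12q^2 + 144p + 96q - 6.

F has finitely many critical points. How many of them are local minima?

1

F separates as a function of p plus a function of q, so ∇F=0 decouples.
∂F/∂p = -24(p - 1)(p + 2)(p + 3) = 0 at p ∈ {-3, -2, 1}; ∂F/∂q = -12(q - 1)(q + 2)(q + 4) = 0 at q ∈ {-4, -2, 1}.
The Hessian is diagonal: diag(F_pp, F_qq). Second derivatives: F_pp(-3)=-96, F_pp(-2)=72, F_pp(1)=-288; F_qq(-4)=-120, F_qq(-2)=72, F_qq(1)=-180.
Local minima occur where both diagonal entries positive: (-2, -2). Count: 1.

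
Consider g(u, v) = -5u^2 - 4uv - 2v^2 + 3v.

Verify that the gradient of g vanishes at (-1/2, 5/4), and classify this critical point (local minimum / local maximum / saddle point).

local maximum

∇g = (-10u - 4v, -4u - 4v + 3); substituting (-1/2, 5/4) gives ∇g = (0, 0), so (-1/2, 5/4) is indeed a critical point.
The Hessian of g is constant: H = [[-10, -4], [-4, -4]].
det(H) = (-10)·(-4) − (-4)² = 24.
det(H) > 0 and tr(H) = -14 < 0, so H is negative definite and the point is a local maximum.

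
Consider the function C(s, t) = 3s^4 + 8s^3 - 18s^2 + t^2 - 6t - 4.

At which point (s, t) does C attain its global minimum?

C(s,t) separates as P(s) + Q(t) − 4, so its minimum is min P + min Q − 4.
P'(s) = 12s(s - 1)(s + 3) vanishes at s ∈ {-3, 0, 1}; Q'(t) = 2(t - 3) vanishes at t ∈ {3}.
Local minima of P (where P''>0): P(-3)=-135, P(1)=-7. Local minima of Q: Q(3)=-9.
So the global minimum of C is P(-3) + Q(3) − 4 = -135 − 9 − 4 = -148, attained at (-3, 3).

(-3, 3)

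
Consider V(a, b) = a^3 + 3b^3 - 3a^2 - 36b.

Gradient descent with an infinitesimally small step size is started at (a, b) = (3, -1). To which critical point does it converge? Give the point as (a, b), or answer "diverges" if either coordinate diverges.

(2, 2)

V is separable, so gradient descent decouples: a follows -∂V/∂a, b follows -∂V/∂b.
∂V/∂a = 3a(a - 2); at a=3 this is 9, so a decreases.
∂V/∂b = 9(b - 2)(b + 2); at b=-1 this is -27, so b increases.
a converges to its nearest critical value 2 (a local min of the a-part); b converges to 2. The iterate converges to (2, 2).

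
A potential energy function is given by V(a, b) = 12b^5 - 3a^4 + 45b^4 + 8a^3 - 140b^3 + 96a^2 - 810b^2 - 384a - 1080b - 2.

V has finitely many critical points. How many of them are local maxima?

V separates as a function of a plus a function of b, so ∇V=0 decouples.
∂V/∂a = -12(a - 4)(a - 2)(a + 4) = 0 at a ∈ {-4, 2, 4}; ∂V/∂b = 60(b - 3)(b + 1)(b + 2)(b + 3) = 0 at b ∈ {-3, -2, -1, 3}.
The Hessian is diagonal: diag(V_aa, V_bb). Second derivatives: V_aa(-4)=-576, V_aa(2)=144, V_aa(4)=-192; V_bb(-3)=-720, V_bb(-2)=300, V_bb(-1)=-480, V_bb(3)=7200.
Local maxima occur where both diagonal entries negative: (-4, -3), (-4, -1), (4, -3), (4, -1). Count: 4.

4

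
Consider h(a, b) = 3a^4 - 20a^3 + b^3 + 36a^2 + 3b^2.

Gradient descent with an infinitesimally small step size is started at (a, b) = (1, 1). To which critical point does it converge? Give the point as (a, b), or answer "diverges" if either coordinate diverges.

h is separable, so gradient descent decouples: a follows -∂h/∂a, b follows -∂h/∂b.
∂h/∂a = 12a(a - 3)(a - 2); at a=1 this is 24, so a decreases.
∂h/∂b = 3b(b + 2); at b=1 this is 9, so b decreases.
a converges to its nearest critical value 0 (a local min of the a-part); b converges to 0. The iterate converges to (0, 0).

(0, 0)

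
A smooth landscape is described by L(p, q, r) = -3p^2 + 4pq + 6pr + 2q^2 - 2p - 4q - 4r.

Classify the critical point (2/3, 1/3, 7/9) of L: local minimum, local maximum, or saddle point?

saddle point

The Hessian is constant: H = [[-6, 4, 6], [4, 4, 0], [6, 0, 0]].
Leading principal minors: Δ₁ = -6, Δ₂ = -40, Δ₃ = -144.
The minors fit neither the all-positive nor the alternating-sign pattern, so H is indefinite: a saddle point.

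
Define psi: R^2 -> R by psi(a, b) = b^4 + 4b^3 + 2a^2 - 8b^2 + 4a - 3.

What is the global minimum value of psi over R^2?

-133

psi(a,b) separates as P(a) + Q(b) − 3, so its minimum is min P + min Q − 3.
P'(a) = 4a + 4 vanishes at a ∈ {-1}; Q'(b) = 4b(b - 1)(b + 4) vanishes at b ∈ {-4, 0, 1}.
Local minima of P (where P''>0): P(-1)=-2. Local minima of Q: Q(-4)=-128, Q(1)=-3.
So the global minimum of psi is P(-1) + Q(-4) − 3 = -2 − 128 − 3 = -133, attained at (-1, -4).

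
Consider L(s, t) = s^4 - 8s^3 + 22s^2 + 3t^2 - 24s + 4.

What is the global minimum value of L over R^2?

-5

L(s,t) separates as P(s) + Q(t) + 4, so its minimum is min P + min Q + 4.
P'(s) = 4(s - 3)(s - 2)(s - 1) vanishes at s ∈ {1, 2, 3}; Q'(t) = 6t vanishes at t ∈ {0}.
Local minima of P (where P''>0): P(1)=-9, P(3)=-9. Local minima of Q: Q(0)=0.
So the global minimum of L is P(1) + Q(0) + 4 = -9 + 0 + 4 = -5, attained at (1, 0).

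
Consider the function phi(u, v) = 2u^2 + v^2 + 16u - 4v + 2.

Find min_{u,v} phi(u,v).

phi(u,v) separates as P(u) + Q(v) + 2, so its minimum is min P + min Q + 2.
P'(u) = 4u + 16 vanishes at u ∈ {-4}; Q'(v) = 2v - 4 vanishes at v ∈ {2}.
Local minima of P (where P''>0): P(-4)=-32. Local minima of Q: Q(2)=-4.
So the global minimum of phi is P(-4) + Q(2) + 2 = -32 − 4 + 2 = -34, attained at (-4, 2).

-34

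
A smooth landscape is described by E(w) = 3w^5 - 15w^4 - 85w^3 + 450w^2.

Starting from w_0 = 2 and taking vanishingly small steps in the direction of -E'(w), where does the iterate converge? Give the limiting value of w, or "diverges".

E'(w) = 15w(w - 5)(w - 3)(w + 4), so E'(2) = 540.
Gradient descent moves in the -E' direction, i.e. w is decreasing.
The nearest critical point in that direction is w = 0, where E'' = 900 > 0 (a local minimum). The iterate converges there.

0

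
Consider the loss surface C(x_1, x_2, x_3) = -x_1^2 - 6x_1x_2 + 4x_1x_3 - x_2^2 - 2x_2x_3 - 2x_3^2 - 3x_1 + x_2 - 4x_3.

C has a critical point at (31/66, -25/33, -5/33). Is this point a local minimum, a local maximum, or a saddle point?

The Hessian is constant: H = [[-2, -6, 4], [-6, -2, -2], [4, -2, -4]].
Leading principal minors: Δ₁ = -2, Δ₂ = -32, Δ₃ = 264.
The minors fit neither the all-positive nor the alternating-sign pattern, so H is indefinite: a saddle point.

saddle point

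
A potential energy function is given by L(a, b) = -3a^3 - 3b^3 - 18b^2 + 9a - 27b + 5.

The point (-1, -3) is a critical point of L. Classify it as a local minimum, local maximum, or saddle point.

local minimum

The mixed partial ∂²L/∂a∂b is 0, so the Hessian at any point is diag(L_aa, L_bb) = diag(-18a, -18(b + 2)).
At (-1, -3): H = diag(18, 18).
Both eigenvalues are positive, so H is positive definite: a local minimum.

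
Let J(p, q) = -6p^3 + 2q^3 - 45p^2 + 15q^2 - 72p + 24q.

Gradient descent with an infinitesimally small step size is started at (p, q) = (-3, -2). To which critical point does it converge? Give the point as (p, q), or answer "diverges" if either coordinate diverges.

(-4, -1)

J is separable, so gradient descent decouples: p follows -∂J/∂p, q follows -∂J/∂q.
∂J/∂p = -18(p + 1)(p + 4); at p=-3 this is 36, so p decreases.
∂J/∂q = 6(q + 1)(q + 4); at q=-2 this is -12, so q increases.
p converges to its nearest critical value -4 (a local min of the p-part); q converges to -1. The iterate converges to (-4, -1).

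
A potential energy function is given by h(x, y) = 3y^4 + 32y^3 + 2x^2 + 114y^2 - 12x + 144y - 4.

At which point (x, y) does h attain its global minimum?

(3, -1)

h(x,y) separates as P(x) + Q(y) − 4, so its minimum is min P + min Q − 4.
P'(x) = 4x - 12 vanishes at x ∈ {3}; Q'(y) = 12(y + 1)(y + 3)(y + 4) vanishes at y ∈ {-4, -3, -1}.
Local minima of P (where P''>0): P(3)=-18. Local minima of Q: Q(-4)=-32, Q(-1)=-59.
So the global minimum of h is P(3) + Q(-1) − 4 = -18 − 59 − 4 = -81, attained at (3, -1).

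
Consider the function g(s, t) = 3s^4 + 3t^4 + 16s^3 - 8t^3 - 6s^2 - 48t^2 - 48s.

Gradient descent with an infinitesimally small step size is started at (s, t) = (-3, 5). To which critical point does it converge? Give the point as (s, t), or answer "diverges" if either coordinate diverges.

(-4, 4)

g is separable, so gradient descent decouples: s follows -∂g/∂s, t follows -∂g/∂t.
∂g/∂s = 12(s - 1)(s + 1)(s + 4); at s=-3 this is 96, so s decreases.
∂g/∂t = 12t(t - 4)(t + 2); at t=5 this is 420, so t decreases.
s converges to its nearest critical value -4 (a local min of the s-part); t converges to 4. The iterate converges to (-4, 4).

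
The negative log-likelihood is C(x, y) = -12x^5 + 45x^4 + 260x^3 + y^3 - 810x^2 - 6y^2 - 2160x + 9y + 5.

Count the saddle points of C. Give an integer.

C separates as a function of x plus a function of y, so ∇C=0 decouples.
∂C/∂x = -60(x - 4)(x - 3)(x + 1)(x + 3) = 0 at x ∈ {-3, -1, 3, 4}; ∂C/∂y = 3(y - 3)(y - 1) = 0 at y ∈ {1, 3}.
The Hessian is diagonal: diag(C_xx, C_yy). Second derivatives: C_xx(-3)=5040, C_xx(-1)=-2400, C_xx(3)=1440, C_xx(4)=-2100; C_yy(1)=-6, C_yy(3)=6.
Saddle points occur where the two diagonal entries have opposite signs: (-3, 1), (-1, 3), (3, 1), (4, 3). Count: 4.

4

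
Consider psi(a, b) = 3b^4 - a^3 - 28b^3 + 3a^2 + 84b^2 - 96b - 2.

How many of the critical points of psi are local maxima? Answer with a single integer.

psi separates as a function of a plus a function of b, so ∇psi=0 decouples.
∂psi/∂a = -3a(a - 2) = 0 at a ∈ {0, 2}; ∂psi/∂b = 12(b - 4)(b - 2)(b - 1) = 0 at b ∈ {1, 2, 4}.
The Hessian is diagonal: diag(psi_aa, psi_bb). Second derivatives: psi_aa(0)=6, psi_aa(2)=-6; psi_bb(1)=36, psi_bb(2)=-24, psi_bb(4)=72.
Local maxima occur where both diagonal entries negative: (2, 2). Count: 1.

1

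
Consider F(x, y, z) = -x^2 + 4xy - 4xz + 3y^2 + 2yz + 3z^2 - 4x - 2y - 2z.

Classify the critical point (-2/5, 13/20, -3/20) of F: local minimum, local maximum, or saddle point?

saddle point

The Hessian is constant: H = [[-2, 4, -4], [4, 6, 2], [-4, 2, 6]].
Leading principal minors: Δ₁ = -2, Δ₂ = -28, Δ₃ = -320.
The minors fit neither the all-positive nor the alternating-sign pattern, so H is indefinite: a saddle point.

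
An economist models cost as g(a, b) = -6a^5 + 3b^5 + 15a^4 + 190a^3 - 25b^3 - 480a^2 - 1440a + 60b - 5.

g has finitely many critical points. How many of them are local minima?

4

g separates as a function of a plus a function of b, so ∇g=0 decouples.
∂g/∂a = -30(a - 4)(a - 3)(a + 1)(a + 4) = 0 at a ∈ {-4, -1, 3, 4}; ∂g/∂b = 15(b - 2)(b - 1)(b + 1)(b + 2) = 0 at b ∈ {-2, -1, 1, 2}.
The Hessian is diagonal: diag(g_aa, g_bb). Second derivatives: g_aa(-4)=5040, g_aa(-1)=-1800, g_aa(3)=840, g_aa(4)=-1200; g_bb(-2)=-180, g_bb(-1)=90, g_bb(1)=-90, g_bb(2)=180.
Local minima occur where both diagonal entries positive: (-4, -1), (-4, 2), (3, -1), (3, 2). Count: 4.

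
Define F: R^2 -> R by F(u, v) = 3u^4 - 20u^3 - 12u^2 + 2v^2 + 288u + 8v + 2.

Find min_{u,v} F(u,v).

F(u,v) separates as P(u) + Q(v) + 2, so its minimum is min P + min Q + 2.
P'(u) = 12(u - 4)(u - 3)(u + 2) vanishes at u ∈ {-2, 3, 4}; Q'(v) = 4v + 8 vanishes at v ∈ {-2}.
Local minima of P (where P''>0): P(-2)=-416, P(4)=448. Local minima of Q: Q(-2)=-8.
So the global minimum of F is P(-2) + Q(-2) + 2 = -416 − 8 + 2 = -422, attained at (-2, -2).

-422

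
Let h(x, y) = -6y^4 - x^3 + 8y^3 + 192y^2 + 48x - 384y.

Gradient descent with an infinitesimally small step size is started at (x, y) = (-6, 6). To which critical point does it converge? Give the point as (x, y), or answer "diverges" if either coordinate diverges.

h is separable, so gradient descent decouples: x follows -∂h/∂x, y follows -∂h/∂y.
∂h/∂x = -3(x - 4)(x + 4); at x=-6 this is -60, so x increases.
∂h/∂y = -24(y - 4)(y - 1)(y + 4); at y=6 this is -2400, so y increases.
The y-coordinate has no critical point in that direction and runs off to infinity.

diverges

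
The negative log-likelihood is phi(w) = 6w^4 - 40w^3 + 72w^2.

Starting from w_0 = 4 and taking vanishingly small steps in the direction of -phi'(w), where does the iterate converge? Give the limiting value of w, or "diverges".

3

phi'(w) = 24w(w - 3)(w - 2), so phi'(4) = 192.
Gradient descent moves in the -phi' direction, i.e. w is decreasing.
The nearest critical point in that direction is w = 3, where phi'' = 72 > 0 (a local minimum). The iterate converges there.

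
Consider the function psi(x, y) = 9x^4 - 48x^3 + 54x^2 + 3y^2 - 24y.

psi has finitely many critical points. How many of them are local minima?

psi separates as a function of x plus a function of y, so ∇psi=0 decouples.
∂psi/∂x = 36x(x - 3)(x - 1) = 0 at x ∈ {0, 1, 3}; ∂psi/∂y = 6(y - 4) = 0 at y ∈ {4}.
The Hessian is diagonal: diag(psi_xx, psi_yy). Second derivatives: psi_xx(0)=108, psi_xx(1)=-72, psi_xx(3)=216; psi_yy(4)=6.
Local minima occur where both diagonal entries positive: (0, 4), (3, 4). Count: 2.

2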